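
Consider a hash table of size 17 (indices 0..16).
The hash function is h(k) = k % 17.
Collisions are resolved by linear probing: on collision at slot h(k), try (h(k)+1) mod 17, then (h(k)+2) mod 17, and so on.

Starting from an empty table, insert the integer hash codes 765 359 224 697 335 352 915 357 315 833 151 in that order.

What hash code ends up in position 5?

Insert 765: h=0, slot 0 empty -> index 0.
Insert 359: h=2, slot 2 empty -> index 2.
Insert 224: h=3, slot 3 empty -> index 3.
Insert 697: h=0, slot 0 occupied -> index 1.
Insert 335: h=12, slot 12 empty -> index 12.
Insert 352: h=12, slot 12 occupied -> index 13.
Insert 915: h=14, slot 14 empty -> index 14.
Insert 357: h=0, slots 0,1,2,3 occupied -> index 4.
Insert 315: h=9, slot 9 empty -> index 9.
Insert 833: h=0, slots 0,1,2,3,4 occupied -> index 5.
Insert 151: h=15, slot 15 empty -> index 15.
Table: [765, 697, 359, 224, 357, 833, ., ., ., 315, ., ., 335, 352, 915, 151, .]

833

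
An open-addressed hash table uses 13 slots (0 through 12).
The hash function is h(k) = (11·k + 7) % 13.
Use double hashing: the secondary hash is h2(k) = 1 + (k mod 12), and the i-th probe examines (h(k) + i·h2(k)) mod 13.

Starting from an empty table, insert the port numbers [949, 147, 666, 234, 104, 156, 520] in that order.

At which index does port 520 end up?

4

949: h=7 → slot 7
147: h=12 → slot 12
666: h=1 → slot 1
234: h=7, h2=7, probe 7,1,8 → slot 8
104: h=7, h2=9, probe 7,3 → slot 3
156: h=7, h2=1, probe 7,8,9 → slot 9
520: h=7, h2=5, probe 7,12,4 → slot 4
Table: [-, 666, -, 104, 520, -, -, 949, 234, 156, -, -, 147]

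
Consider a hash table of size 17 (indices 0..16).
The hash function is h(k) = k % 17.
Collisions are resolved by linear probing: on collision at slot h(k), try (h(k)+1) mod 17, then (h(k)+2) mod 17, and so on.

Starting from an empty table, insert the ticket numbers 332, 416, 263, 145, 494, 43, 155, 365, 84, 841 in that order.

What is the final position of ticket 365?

13

332 hashes to 9; slot 9 is free => place at 9.
416 hashes to 8; slot 8 is free => place at 8.
263 hashes to 8; 8,9 taken => place at 10.
145 hashes to 9; 9,10 taken => place at 11.
494 hashes to 1; slot 1 is free => place at 1.
43 hashes to 9; 9,10,11 taken => place at 12.
155 hashes to 2; slot 2 is free => place at 2.
365 hashes to 8; 8,9,10,11,12 taken => place at 13.
84 hashes to 16; slot 16 is free => place at 16.
841 hashes to 8; 8,9,10,11,12,13 taken => place at 14.
Table: [_, 494, 155, _, _, _, _, _, 416, 332, 263, 145, 43, 365, 841, _, 84]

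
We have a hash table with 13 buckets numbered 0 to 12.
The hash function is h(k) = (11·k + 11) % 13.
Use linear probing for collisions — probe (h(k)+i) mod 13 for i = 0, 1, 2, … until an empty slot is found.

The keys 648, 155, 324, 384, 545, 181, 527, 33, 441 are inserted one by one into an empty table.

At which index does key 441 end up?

Insert 648: h=2, slot 2 empty => index 2.
Insert 155: h=0, slot 0 empty => index 0.
Insert 324: h=0, slot 0 occupied => index 1.
Insert 384: h=10, slot 10 empty => index 10.
Insert 545: h=0, slots 0,1,2 occupied => index 3.
Insert 181: h=0, slots 0,1,2,3 occupied => index 4.
Insert 527: h=10, slot 10 occupied => index 11.
Insert 33: h=10, slots 10,11 occupied => index 12.
Insert 441: h=0, slots 0,1,2,3,4 occupied => index 5.
Table: [155, 324, 648, 545, 181, 441, —, —, —, —, 384, 527, 33]

5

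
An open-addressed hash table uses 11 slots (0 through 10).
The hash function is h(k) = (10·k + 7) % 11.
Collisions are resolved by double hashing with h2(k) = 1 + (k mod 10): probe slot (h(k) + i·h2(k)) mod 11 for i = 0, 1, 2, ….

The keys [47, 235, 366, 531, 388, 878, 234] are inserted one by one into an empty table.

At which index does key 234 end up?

Insert 47: h=4, slot 4 empty => index 4.
Insert 235: h=3, slot 3 empty => index 3.
Insert 366: h=4, h2=7, slot 4 occupied => index 0.
Insert 531: h=4, h2=2, slot 4 occupied => index 6.
Insert 388: h=4, h2=9, slot 4 occupied => index 2.
Insert 878: h=9, slot 9 empty => index 9.
Insert 234: h=4, h2=5, slots 4,9,3 occupied => index 8.
Table: [366, _, 388, 235, 47, _, 531, _, 234, 878, _]

8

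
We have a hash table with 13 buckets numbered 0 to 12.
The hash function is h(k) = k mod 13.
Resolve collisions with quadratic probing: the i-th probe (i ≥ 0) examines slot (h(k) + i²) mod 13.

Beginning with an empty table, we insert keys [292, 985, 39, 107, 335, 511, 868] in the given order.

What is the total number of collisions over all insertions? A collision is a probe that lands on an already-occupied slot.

3

292: h=6 => slot 6
985: h=10 => slot 10
39: h=0 => slot 0
107: h=3 => slot 3
335: h=10, probe 10,11 => slot 11
511: h=4 => slot 4
868: h=10, probe 10,11,1 => slot 1
Table: [39, 868, ∅, 107, 511, ∅, 292, ∅, ∅, ∅, 985, 335, ∅]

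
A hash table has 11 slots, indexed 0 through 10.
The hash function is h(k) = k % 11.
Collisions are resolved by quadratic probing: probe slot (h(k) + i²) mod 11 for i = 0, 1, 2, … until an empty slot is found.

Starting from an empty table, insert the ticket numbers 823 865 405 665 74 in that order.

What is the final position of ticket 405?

10

Insert 823: h=9, slot 9 empty → index 9.
Insert 865: h=7, slot 7 empty → index 7.
Insert 405: h=9, slot 9 occupied → index 10.
Insert 665: h=5, slot 5 empty → index 5.
Insert 74: h=8, slot 8 empty → index 8.
Table: [—, —, —, —, —, 665, —, 865, 74, 823, 405]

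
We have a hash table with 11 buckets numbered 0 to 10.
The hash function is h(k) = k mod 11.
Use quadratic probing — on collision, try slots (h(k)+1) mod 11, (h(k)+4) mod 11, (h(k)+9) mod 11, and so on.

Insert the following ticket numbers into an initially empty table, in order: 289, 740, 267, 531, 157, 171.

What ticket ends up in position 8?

157

Insert 289: h=3, slot 3 empty → index 3.
Insert 740: h=3, slot 3 occupied → index 4.
Insert 267: h=3, slots 3,4 occupied → index 7.
Insert 531: h=3, slots 3,4,7 occupied → index 1.
Insert 157: h=3, slots 3,4,7,1 occupied → index 8.
Insert 171: h=6, slot 6 empty → index 6.
Table: [∅, 531, ∅, 289, 740, ∅, 171, 267, 157, ∅, ∅]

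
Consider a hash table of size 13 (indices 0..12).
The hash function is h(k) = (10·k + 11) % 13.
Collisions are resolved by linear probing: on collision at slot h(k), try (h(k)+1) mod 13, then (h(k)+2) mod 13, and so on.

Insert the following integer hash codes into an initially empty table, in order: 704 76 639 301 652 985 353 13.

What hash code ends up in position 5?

704

704: h=5 → slot 5
76: h=4 → slot 4
639: h=5, probe 5,6 → slot 6
301: h=5, probe 5,6,7 → slot 7
652: h=5, probe 5,6,7,8 → slot 8
985: h=7, probe 7,8,9 → slot 9
353: h=5, probe 5,6,7,8,9,10 → slot 10
13: h=11 → slot 11
Table: [—, —, —, —, 76, 704, 639, 301, 652, 985, 353, 13, —]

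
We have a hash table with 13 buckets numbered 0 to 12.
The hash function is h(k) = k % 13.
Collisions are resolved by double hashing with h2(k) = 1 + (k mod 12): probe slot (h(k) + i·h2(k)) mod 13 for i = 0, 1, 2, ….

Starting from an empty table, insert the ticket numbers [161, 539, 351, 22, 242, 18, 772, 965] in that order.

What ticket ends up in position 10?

772

161: h=5 => slot 5
539: h=6 => slot 6
351: h=0 => slot 0
22: h=9 => slot 9
242: h=8 => slot 8
18: h=5, h2=7, probe 5,12 => slot 12
772: h=5, h2=5, probe 5,10 => slot 10
965: h=3 => slot 3
Table: [351, ., ., 965, ., 161, 539, ., 242, 22, 772, ., 18]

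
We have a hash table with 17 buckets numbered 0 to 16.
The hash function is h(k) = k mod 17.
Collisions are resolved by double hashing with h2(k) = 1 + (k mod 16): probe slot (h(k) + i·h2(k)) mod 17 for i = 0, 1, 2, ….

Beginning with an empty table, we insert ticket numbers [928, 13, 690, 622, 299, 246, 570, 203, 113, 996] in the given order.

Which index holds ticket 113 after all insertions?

Insert 928: h=10, slot 10 empty => index 10.
Insert 13: h=13, slot 13 empty => index 13.
Insert 690: h=10, h2=3, slots 10,13 occupied => index 16.
Insert 622: h=10, h2=15, slot 10 occupied => index 8.
Insert 299: h=10, h2=12, slot 10 occupied => index 5.
Insert 246: h=8, h2=7, slot 8 occupied => index 15.
Insert 570: h=9, slot 9 empty => index 9.
Insert 203: h=16, h2=12, slot 16 occupied => index 11.
Insert 113: h=11, h2=2, slots 11,13,15 occupied => index 0.
Insert 996: h=10, h2=5, slots 10,15 occupied => index 3.
Table: [113, _, _, 996, _, 299, _, _, 622, 570, 928, 203, _, 13, _, 246, 690]

0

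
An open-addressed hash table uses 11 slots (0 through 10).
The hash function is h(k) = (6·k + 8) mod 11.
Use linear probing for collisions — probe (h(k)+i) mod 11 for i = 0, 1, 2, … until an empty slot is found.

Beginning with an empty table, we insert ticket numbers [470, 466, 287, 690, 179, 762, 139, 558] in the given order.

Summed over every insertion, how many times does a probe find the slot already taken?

8

470 hashes to 1; slot 1 is free → place at 1.
466 hashes to 10; slot 10 is free → place at 10.
287 hashes to 3; slot 3 is free → place at 3.
690 hashes to 1; 1 taken → place at 2.
179 hashes to 4; slot 4 is free → place at 4.
762 hashes to 4; 4 taken → place at 5.
139 hashes to 6; slot 6 is free → place at 6.
558 hashes to 1; 1,2,3,4,5,6 taken → place at 7.
Table: [—, 470, 690, 287, 179, 762, 139, 558, —, —, 466]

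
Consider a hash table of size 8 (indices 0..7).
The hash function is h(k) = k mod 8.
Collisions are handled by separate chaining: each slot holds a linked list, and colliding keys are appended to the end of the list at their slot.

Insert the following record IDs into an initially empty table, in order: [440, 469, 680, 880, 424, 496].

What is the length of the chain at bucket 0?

5

Insert 440: h=0, bucket 0 empty → new chain.
Insert 469: h=5, bucket 5 empty → new chain.
Insert 680: h=0, bucket 0 nonempty → append to chain.
Insert 880: h=0, bucket 0 nonempty → append to chain.
Insert 424: h=0, bucket 0 nonempty → append to chain.
Insert 496: h=0, bucket 0 nonempty → append to chain.
Final buckets:
0: 440 -> 680 -> 880 -> 424 -> 496
1: .
2: .
3: .
4: .
5: 469
6: .
7: .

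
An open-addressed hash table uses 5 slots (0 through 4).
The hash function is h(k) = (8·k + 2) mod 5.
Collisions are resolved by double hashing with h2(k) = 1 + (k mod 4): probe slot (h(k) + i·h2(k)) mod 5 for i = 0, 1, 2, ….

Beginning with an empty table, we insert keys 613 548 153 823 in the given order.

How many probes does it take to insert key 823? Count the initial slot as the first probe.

2

613: h=1 -> slot 1
548: h=1, h2=1, probe 1,2 -> slot 2
153: h=1, h2=2, probe 1,3 -> slot 3
823: h=1, h2=4, probe 1,0 -> slot 0
Table: [823, 613, 548, 153, _]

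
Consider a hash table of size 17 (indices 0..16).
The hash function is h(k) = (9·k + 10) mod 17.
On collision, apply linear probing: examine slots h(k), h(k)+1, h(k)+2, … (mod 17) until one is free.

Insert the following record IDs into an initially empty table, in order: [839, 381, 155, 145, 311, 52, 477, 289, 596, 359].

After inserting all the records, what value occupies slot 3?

477

839 hashes to 13; slot 13 is free -> place at 13.
381 hashes to 5; slot 5 is free -> place at 5.
155 hashes to 11; slot 11 is free -> place at 11.
145 hashes to 6; slot 6 is free -> place at 6.
311 hashes to 4; slot 4 is free -> place at 4.
52 hashes to 2; slot 2 is free -> place at 2.
477 hashes to 2; 2 taken -> place at 3.
289 hashes to 10; slot 10 is free -> place at 10.
596 hashes to 2; 2,3,4,5,6 taken -> place at 7.
359 hashes to 11; 11 taken -> place at 12.
Table: [—, —, 52, 477, 311, 381, 145, 596, —, —, 289, 155, 359, 839, —, —, —]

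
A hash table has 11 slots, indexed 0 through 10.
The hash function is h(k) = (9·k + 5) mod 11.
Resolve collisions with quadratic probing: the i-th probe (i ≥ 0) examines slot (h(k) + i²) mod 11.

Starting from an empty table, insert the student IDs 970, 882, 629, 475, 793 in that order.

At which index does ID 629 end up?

5

970: h=1 => slot 1
882: h=1, probe 1,2 => slot 2
629: h=1, probe 1,2,5 => slot 5
475: h=1, probe 1,2,5,10 => slot 10
793: h=3 => slot 3
Table: [_, 970, 882, 793, _, 629, _, _, _, _, 475]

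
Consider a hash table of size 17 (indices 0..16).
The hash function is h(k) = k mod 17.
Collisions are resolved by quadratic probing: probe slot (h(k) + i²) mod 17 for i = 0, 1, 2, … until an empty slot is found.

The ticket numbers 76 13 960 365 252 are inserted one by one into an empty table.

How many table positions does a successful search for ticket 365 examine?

76: h=8 → slot 8
13: h=13 → slot 13
960: h=8, probe 8,9 → slot 9
365: h=8, probe 8,9,12 → slot 12
252: h=14 → slot 14
Table: [., ., ., ., ., ., ., ., 76, 960, ., ., 365, 13, 252, ., .]
Lookup 365: h=8, probe 8,9,12 → found at 12.

3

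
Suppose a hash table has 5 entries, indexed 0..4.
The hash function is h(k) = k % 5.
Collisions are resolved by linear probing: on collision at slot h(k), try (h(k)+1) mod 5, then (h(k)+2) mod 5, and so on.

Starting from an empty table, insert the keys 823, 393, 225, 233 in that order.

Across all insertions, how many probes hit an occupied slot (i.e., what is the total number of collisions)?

Insert 823: h=3, slot 3 empty -> index 3.
Insert 393: h=3, slot 3 occupied -> index 4.
Insert 225: h=0, slot 0 empty -> index 0.
Insert 233: h=3, slots 3,4,0 occupied -> index 1.
Table: [225, 233, ∅, 823, 393]

4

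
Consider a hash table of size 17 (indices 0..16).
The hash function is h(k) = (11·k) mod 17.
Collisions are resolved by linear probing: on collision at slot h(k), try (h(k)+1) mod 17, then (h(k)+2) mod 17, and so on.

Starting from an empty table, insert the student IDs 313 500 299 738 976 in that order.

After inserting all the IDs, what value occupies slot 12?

976

313: h=9 → slot 9
500: h=9, probe 9,10 → slot 10
299: h=8 → slot 8
738: h=9, probe 9,10,11 → slot 11
976: h=9, probe 9,10,11,12 → slot 12
Table: [∅, ∅, ∅, ∅, ∅, ∅, ∅, ∅, 299, 313, 500, 738, 976, ∅, ∅, ∅, ∅]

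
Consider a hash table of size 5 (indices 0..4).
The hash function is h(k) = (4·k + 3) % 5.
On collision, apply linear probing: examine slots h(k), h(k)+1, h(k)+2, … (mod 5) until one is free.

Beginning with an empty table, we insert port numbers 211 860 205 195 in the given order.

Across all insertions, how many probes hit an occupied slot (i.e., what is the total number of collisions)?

Insert 211: h=2, slot 2 empty → index 2.
Insert 860: h=3, slot 3 empty → index 3.
Insert 205: h=3, slot 3 occupied → index 4.
Insert 195: h=3, slots 3,4 occupied → index 0.
Table: [195, ∅, 211, 860, 205]

3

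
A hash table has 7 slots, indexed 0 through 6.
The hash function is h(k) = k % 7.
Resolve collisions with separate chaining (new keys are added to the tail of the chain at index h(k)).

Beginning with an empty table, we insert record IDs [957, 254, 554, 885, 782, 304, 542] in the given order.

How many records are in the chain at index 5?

957 -> bucket 5
254 -> bucket 2
554 -> bucket 1
885 -> bucket 3
782 -> bucket 5 (collision)
304 -> bucket 3 (collision)
542 -> bucket 3 (collision)
Final buckets:
0: -
1: 554
2: 254
3: 885 -> 304 -> 542
4: -
5: 957 -> 782
6: -

2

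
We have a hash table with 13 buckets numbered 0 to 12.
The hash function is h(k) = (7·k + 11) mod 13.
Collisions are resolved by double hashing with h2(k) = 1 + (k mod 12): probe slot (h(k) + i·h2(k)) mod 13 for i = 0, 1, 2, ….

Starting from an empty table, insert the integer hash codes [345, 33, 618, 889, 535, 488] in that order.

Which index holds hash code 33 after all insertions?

5

Insert 345: h=8, slot 8 empty → index 8.
Insert 33: h=8, h2=10, slot 8 occupied → index 5.
Insert 618: h=8, h2=7, slot 8 occupied → index 2.
Insert 889: h=7, slot 7 empty → index 7.
Insert 535: h=12, slot 12 empty → index 12.
Insert 488: h=8, h2=9, slot 8 occupied → index 4.
Table: [., ., 618, ., 488, 33, ., 889, 345, ., ., ., 535]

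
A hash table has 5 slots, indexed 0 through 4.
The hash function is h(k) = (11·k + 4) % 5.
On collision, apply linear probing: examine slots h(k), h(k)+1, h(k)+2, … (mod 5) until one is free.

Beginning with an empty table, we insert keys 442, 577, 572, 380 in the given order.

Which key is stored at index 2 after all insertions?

Insert 442: h=1, slot 1 empty → index 1.
Insert 577: h=1, slot 1 occupied → index 2.
Insert 572: h=1, slots 1,2 occupied → index 3.
Insert 380: h=4, slot 4 empty → index 4.
Table: [—, 442, 577, 572, 380]

577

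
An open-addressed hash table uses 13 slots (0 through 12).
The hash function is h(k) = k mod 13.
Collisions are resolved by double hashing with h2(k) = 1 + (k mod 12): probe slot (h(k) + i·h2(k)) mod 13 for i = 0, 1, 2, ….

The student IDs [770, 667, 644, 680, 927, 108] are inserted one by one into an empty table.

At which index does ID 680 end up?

770 hashes to 3; slot 3 is free -> place at 3.
667 hashes to 4; slot 4 is free -> place at 4.
644 hashes to 7; slot 7 is free -> place at 7.
680 hashes to 4, h2=9; 4 taken -> place at 0.
927 hashes to 4, h2=4; 4 taken -> place at 8.
108 hashes to 4, h2=1; 4 taken -> place at 5.
Table: [680, ∅, ∅, 770, 667, 108, ∅, 644, 927, ∅, ∅, ∅, ∅]

0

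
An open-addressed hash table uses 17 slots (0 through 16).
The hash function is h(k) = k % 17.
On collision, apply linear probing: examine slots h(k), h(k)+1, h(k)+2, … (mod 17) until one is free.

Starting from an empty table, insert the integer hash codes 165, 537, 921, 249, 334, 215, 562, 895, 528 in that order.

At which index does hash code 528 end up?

Insert 165: h=12, slot 12 empty => index 12.
Insert 537: h=10, slot 10 empty => index 10.
Insert 921: h=3, slot 3 empty => index 3.
Insert 249: h=11, slot 11 empty => index 11.
Insert 334: h=11, slots 11,12 occupied => index 13.
Insert 215: h=11, slots 11,12,13 occupied => index 14.
Insert 562: h=1, slot 1 empty => index 1.
Insert 895: h=11, slots 11,12,13,14 occupied => index 15.
Insert 528: h=1, slot 1 occupied => index 2.
Table: [∅, 562, 528, 921, ∅, ∅, ∅, ∅, ∅, ∅, 537, 249, 165, 334, 215, 895, ∅]

2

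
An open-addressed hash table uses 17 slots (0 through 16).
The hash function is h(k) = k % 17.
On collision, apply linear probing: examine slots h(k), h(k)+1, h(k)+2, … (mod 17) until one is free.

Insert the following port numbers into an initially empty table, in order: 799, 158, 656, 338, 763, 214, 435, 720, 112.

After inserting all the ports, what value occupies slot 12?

799: h=0 => slot 0
158: h=5 => slot 5
656: h=10 => slot 10
338: h=15 => slot 15
763: h=15, probe 15,16 => slot 16
214: h=10, probe 10,11 => slot 11
435: h=10, probe 10,11,12 => slot 12
720: h=6 => slot 6
112: h=10, probe 10,11,12,13 => slot 13
Table: [799, _, _, _, _, 158, 720, _, _, _, 656, 214, 435, 112, _, 338, 763]

435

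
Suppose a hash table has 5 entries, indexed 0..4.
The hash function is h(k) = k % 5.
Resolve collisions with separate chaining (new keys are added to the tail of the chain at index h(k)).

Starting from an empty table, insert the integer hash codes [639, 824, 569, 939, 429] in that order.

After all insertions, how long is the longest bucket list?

Insert 639: h=4, bucket 4 empty -> new chain.
Insert 824: h=4, bucket 4 nonempty -> append to chain.
Insert 569: h=4, bucket 4 nonempty -> append to chain.
Insert 939: h=4, bucket 4 nonempty -> append to chain.
Insert 429: h=4, bucket 4 nonempty -> append to chain.
Final buckets:
0: —
1: —
2: —
3: —
4: 639 -> 824 -> 569 -> 939 -> 429

5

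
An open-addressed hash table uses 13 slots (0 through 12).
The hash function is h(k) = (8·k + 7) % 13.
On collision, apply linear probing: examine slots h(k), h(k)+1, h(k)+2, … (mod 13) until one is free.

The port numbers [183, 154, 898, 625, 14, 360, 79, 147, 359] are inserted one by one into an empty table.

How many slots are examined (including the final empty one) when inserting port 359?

3

183 hashes to 2; slot 2 is free => place at 2.
154 hashes to 4; slot 4 is free => place at 4.
898 hashes to 2; 2 taken => place at 3.
625 hashes to 2; 2,3,4 taken => place at 5.
14 hashes to 2; 2,3,4,5 taken => place at 6.
360 hashes to 1; slot 1 is free => place at 1.
79 hashes to 2; 2,3,4,5,6 taken => place at 7.
147 hashes to 0; slot 0 is free => place at 0.
359 hashes to 6; 6,7 taken => place at 8.
Table: [147, 360, 183, 898, 154, 625, 14, 79, 359, -, -, -, -]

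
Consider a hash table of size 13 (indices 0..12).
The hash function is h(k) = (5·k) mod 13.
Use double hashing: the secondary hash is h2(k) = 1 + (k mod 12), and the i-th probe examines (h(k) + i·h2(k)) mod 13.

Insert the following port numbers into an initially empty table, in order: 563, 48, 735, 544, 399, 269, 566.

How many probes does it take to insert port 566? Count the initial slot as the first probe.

3

563 hashes to 7; slot 7 is free => place at 7.
48 hashes to 6; slot 6 is free => place at 6.
735 hashes to 9; slot 9 is free => place at 9.
544 hashes to 3; slot 3 is free => place at 3.
399 hashes to 6, h2=4; 6 taken => place at 10.
269 hashes to 6, h2=6; 6 taken => place at 12.
566 hashes to 9, h2=3; 9,12 taken => place at 2.
Table: [_, _, 566, 544, _, _, 48, 563, _, 735, 399, _, 269]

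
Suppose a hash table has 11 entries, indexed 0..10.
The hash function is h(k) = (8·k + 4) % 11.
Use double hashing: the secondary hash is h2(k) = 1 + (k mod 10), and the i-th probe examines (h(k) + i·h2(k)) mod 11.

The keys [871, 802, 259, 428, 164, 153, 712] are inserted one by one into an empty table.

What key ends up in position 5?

871 hashes to 9; slot 9 is free -> place at 9.
802 hashes to 7; slot 7 is free -> place at 7.
259 hashes to 8; slot 8 is free -> place at 8.
428 hashes to 7, h2=9; 7 taken -> place at 5.
164 hashes to 7, h2=5; 7 taken -> place at 1.
153 hashes to 7, h2=4; 7 taken -> place at 0.
712 hashes to 2; slot 2 is free -> place at 2.
Table: [153, 164, 712, _, _, 428, _, 802, 259, 871, _]

428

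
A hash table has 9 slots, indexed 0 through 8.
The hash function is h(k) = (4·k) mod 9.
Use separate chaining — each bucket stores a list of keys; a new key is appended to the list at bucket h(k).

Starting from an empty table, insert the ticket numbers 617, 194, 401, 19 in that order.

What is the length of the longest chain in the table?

Insert 617: h=2, bucket 2 empty → new chain.
Insert 194: h=2, bucket 2 nonempty → append to chain.
Insert 401: h=2, bucket 2 nonempty → append to chain.
Insert 19: h=4, bucket 4 empty → new chain.
Final buckets:
0: -
1: -
2: 617 -> 194 -> 401
3: -
4: 19
5: -
6: -
7: -
8: -

3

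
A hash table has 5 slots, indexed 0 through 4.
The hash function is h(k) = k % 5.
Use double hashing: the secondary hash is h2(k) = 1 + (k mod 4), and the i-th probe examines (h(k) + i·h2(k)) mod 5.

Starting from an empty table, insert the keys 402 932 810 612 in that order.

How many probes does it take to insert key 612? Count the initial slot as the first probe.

3

402 hashes to 2; slot 2 is free => place at 2.
932 hashes to 2, h2=1; 2 taken => place at 3.
810 hashes to 0; slot 0 is free => place at 0.
612 hashes to 2, h2=1; 2,3 taken => place at 4.
Table: [810, -, 402, 932, 612]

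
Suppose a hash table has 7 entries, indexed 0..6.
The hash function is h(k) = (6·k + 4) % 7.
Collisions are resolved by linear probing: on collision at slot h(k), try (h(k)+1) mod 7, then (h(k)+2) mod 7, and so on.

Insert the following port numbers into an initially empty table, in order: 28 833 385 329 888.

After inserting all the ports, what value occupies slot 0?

329

28: h=4 → slot 4
833: h=4, probe 4,5 → slot 5
385: h=4, probe 4,5,6 → slot 6
329: h=4, probe 4,5,6,0 → slot 0
888: h=5, probe 5,6,0,1 → slot 1
Table: [329, 888, -, -, 28, 833, 385]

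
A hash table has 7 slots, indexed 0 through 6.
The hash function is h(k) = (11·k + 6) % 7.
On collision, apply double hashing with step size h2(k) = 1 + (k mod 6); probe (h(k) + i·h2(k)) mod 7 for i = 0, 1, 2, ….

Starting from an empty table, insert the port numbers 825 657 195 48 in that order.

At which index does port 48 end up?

4

825 hashes to 2; slot 2 is free → place at 2.
657 hashes to 2, h2=4; 2 taken → place at 6.
195 hashes to 2, h2=4; 2,6 taken → place at 3.
48 hashes to 2, h2=1; 2,3 taken → place at 4.
Table: [-, -, 825, 195, 48, -, 657]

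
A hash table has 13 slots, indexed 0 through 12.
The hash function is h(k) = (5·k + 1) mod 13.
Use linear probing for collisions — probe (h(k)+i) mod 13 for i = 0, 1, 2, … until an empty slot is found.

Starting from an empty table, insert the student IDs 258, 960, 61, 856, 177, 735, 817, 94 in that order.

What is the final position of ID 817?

8

258: h=4 -> slot 4
960: h=4, probe 4,5 -> slot 5
61: h=7 -> slot 7
856: h=4, probe 4,5,6 -> slot 6
177: h=2 -> slot 2
735: h=10 -> slot 10
817: h=4, probe 4,5,6,7,8 -> slot 8
94: h=3 -> slot 3
Table: [—, —, 177, 94, 258, 960, 856, 61, 817, —, 735, —, —]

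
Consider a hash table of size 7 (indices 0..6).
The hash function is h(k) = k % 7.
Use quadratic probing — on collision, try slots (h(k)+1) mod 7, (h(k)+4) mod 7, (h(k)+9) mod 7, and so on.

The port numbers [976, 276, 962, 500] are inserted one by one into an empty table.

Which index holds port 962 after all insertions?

Insert 976: h=3, slot 3 empty -> index 3.
Insert 276: h=3, slot 3 occupied -> index 4.
Insert 962: h=3, slots 3,4 occupied -> index 0.
Insert 500: h=3, slots 3,4,0 occupied -> index 5.
Table: [962, ∅, ∅, 976, 276, 500, ∅]

0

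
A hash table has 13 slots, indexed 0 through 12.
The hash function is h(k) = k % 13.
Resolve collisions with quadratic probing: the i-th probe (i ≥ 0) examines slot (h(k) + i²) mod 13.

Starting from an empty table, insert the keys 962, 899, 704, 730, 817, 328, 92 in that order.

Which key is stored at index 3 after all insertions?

704

962 hashes to 0; slot 0 is free => place at 0.
899 hashes to 2; slot 2 is free => place at 2.
704 hashes to 2; 2 taken => place at 3.
730 hashes to 2; 2,3 taken => place at 6.
817 hashes to 11; slot 11 is free => place at 11.
328 hashes to 3; 3 taken => place at 4.
92 hashes to 1; slot 1 is free => place at 1.
Table: [962, 92, 899, 704, 328, -, 730, -, -, -, -, 817, -]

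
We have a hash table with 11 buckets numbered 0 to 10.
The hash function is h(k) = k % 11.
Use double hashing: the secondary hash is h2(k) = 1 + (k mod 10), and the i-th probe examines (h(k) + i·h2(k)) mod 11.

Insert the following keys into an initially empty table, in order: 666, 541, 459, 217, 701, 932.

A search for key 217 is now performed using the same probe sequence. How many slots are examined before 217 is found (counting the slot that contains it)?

2

Insert 666: h=6, slot 6 empty → index 6.
Insert 541: h=2, slot 2 empty → index 2.
Insert 459: h=8, slot 8 empty → index 8.
Insert 217: h=8, h2=8, slot 8 occupied → index 5.
Insert 701: h=8, h2=2, slot 8 occupied → index 10.
Insert 932: h=8, h2=3, slot 8 occupied → index 0.
Table: [932, -, 541, -, -, 217, 666, -, 459, -, 701]
Lookup 217: h=8, h2=8, probe 8,5 → found at 5.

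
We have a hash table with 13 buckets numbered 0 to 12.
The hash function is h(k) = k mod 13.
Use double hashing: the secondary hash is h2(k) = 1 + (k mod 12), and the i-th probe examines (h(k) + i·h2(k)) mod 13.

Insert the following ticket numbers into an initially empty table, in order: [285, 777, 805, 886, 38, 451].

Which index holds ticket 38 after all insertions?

5

285 hashes to 12; slot 12 is free => place at 12.
777 hashes to 10; slot 10 is free => place at 10.
805 hashes to 12, h2=2; 12 taken => place at 1.
886 hashes to 2; slot 2 is free => place at 2.
38 hashes to 12, h2=3; 12,2 taken => place at 5.
451 hashes to 9; slot 9 is free => place at 9.
Table: [∅, 805, 886, ∅, ∅, 38, ∅, ∅, ∅, 451, 777, ∅, 285]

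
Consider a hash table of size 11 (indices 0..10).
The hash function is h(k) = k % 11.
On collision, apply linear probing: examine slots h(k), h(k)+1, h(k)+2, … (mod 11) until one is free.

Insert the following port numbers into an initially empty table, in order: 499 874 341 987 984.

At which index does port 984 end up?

499: h=4 -> slot 4
874: h=5 -> slot 5
341: h=0 -> slot 0
987: h=8 -> slot 8
984: h=5, probe 5,6 -> slot 6
Table: [341, —, —, —, 499, 874, 984, —, 987, —, —]

6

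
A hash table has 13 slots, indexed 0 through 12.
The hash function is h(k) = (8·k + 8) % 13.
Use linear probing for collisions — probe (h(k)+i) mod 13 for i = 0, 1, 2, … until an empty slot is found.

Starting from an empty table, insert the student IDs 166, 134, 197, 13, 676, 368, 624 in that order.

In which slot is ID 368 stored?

Insert 166: h=10, slot 10 empty → index 10.
Insert 134: h=1, slot 1 empty → index 1.
Insert 197: h=11, slot 11 empty → index 11.
Insert 13: h=8, slot 8 empty → index 8.
Insert 676: h=8, slot 8 occupied → index 9.
Insert 368: h=1, slot 1 occupied → index 2.
Insert 624: h=8, slots 8,9,10,11 occupied → index 12.
Table: [., 134, 368, ., ., ., ., ., 13, 676, 166, 197, 624]

2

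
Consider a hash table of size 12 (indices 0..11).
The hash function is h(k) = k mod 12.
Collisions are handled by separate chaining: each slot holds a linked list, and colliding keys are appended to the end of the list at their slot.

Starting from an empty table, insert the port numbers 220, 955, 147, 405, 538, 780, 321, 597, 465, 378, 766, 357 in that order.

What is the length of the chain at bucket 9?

220 → bucket 4
955 → bucket 7
147 → bucket 3
405 → bucket 9
538 → bucket 10
780 → bucket 0
321 → bucket 9 (collision)
597 → bucket 9 (collision)
465 → bucket 9 (collision)
378 → bucket 6
766 → bucket 10 (collision)
357 → bucket 9 (collision)
Final buckets:
0: 780
1: .
2: .
3: 147
4: 220
5: .
6: 378
7: 955
8: .
9: 405 -> 321 -> 597 -> 465 -> 357
10: 538 -> 766
11: .

5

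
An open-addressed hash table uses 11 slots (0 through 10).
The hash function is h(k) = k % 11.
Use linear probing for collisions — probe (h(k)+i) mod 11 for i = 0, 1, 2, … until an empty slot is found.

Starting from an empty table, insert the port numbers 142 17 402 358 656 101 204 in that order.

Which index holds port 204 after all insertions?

Insert 142: h=10, slot 10 empty -> index 10.
Insert 17: h=6, slot 6 empty -> index 6.
Insert 402: h=6, slot 6 occupied -> index 7.
Insert 358: h=6, slots 6,7 occupied -> index 8.
Insert 656: h=7, slots 7,8 occupied -> index 9.
Insert 101: h=2, slot 2 empty -> index 2.
Insert 204: h=6, slots 6,7,8,9,10 occupied -> index 0.
Table: [204, _, 101, _, _, _, 17, 402, 358, 656, 142]

0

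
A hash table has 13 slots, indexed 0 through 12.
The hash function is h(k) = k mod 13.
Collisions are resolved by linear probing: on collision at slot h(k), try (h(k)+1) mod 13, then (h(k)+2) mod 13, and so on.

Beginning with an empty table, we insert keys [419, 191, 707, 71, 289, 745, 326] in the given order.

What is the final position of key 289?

4

419 hashes to 3; slot 3 is free → place at 3.
191 hashes to 9; slot 9 is free → place at 9.
707 hashes to 5; slot 5 is free → place at 5.
71 hashes to 6; slot 6 is free → place at 6.
289 hashes to 3; 3 taken → place at 4.
745 hashes to 4; 4,5,6 taken → place at 7.
326 hashes to 1; slot 1 is free → place at 1.
Table: [∅, 326, ∅, 419, 289, 707, 71, 745, ∅, 191, ∅, ∅, ∅]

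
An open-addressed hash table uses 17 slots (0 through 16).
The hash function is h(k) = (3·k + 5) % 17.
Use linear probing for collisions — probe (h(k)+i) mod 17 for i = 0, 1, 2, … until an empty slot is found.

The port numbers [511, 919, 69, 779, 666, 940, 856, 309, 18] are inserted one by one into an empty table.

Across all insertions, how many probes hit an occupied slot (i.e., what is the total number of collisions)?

Insert 511: h=8, slot 8 empty => index 8.
Insert 919: h=8, slot 8 occupied => index 9.
Insert 69: h=8, slots 8,9 occupied => index 10.
Insert 779: h=13, slot 13 empty => index 13.
Insert 666: h=14, slot 14 empty => index 14.
Insert 940: h=3, slot 3 empty => index 3.
Insert 856: h=6, slot 6 empty => index 6.
Insert 309: h=14, slot 14 occupied => index 15.
Insert 18: h=8, slots 8,9,10 occupied => index 11.
Table: [∅, ∅, ∅, 940, ∅, ∅, 856, ∅, 511, 919, 69, 18, ∅, 779, 666, 309, ∅]

7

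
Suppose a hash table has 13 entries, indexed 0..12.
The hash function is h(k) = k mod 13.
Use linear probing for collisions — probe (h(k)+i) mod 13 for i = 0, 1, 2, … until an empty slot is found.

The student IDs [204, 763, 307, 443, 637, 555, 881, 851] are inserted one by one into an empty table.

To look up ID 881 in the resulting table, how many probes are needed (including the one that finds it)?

3

204: h=9 → slot 9
763: h=9, probe 9,10 → slot 10
307: h=8 → slot 8
443: h=1 → slot 1
637: h=0 → slot 0
555: h=9, probe 9,10,11 → slot 11
881: h=10, probe 10,11,12 → slot 12
851: h=6 → slot 6
Table: [637, 443, —, —, —, —, 851, —, 307, 204, 763, 555, 881]
Lookup 881: h=10, probe 10,11,12 → found at 12.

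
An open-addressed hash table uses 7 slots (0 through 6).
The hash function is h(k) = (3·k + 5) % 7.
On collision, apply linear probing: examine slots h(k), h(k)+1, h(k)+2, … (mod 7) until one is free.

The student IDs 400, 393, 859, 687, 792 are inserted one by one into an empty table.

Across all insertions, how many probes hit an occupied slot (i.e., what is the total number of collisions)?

6

Insert 400: h=1, slot 1 empty → index 1.
Insert 393: h=1, slot 1 occupied → index 2.
Insert 859: h=6, slot 6 empty → index 6.
Insert 687: h=1, slots 1,2 occupied → index 3.
Insert 792: h=1, slots 1,2,3 occupied → index 4.
Table: [-, 400, 393, 687, 792, -, 859]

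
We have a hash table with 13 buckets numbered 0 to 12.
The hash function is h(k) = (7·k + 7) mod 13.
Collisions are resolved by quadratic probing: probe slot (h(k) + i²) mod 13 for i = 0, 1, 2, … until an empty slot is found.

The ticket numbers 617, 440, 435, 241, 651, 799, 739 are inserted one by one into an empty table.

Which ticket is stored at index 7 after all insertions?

617: h=10 => slot 10
440: h=6 => slot 6
435: h=10, probe 10,11 => slot 11
241: h=4 => slot 4
651: h=1 => slot 1
799: h=10, probe 10,11,1,6,0 => slot 0
739: h=6, probe 6,7 => slot 7
Table: [799, 651, _, _, 241, _, 440, 739, _, _, 617, 435, _]

739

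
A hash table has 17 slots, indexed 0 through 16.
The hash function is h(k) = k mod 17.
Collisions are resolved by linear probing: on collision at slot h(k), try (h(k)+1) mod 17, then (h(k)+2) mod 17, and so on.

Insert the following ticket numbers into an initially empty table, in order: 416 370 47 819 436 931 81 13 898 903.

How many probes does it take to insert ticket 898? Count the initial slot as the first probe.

5

416 hashes to 8; slot 8 is free -> place at 8.
370 hashes to 13; slot 13 is free -> place at 13.
47 hashes to 13; 13 taken -> place at 14.
819 hashes to 3; slot 3 is free -> place at 3.
436 hashes to 11; slot 11 is free -> place at 11.
931 hashes to 13; 13,14 taken -> place at 15.
81 hashes to 13; 13,14,15 taken -> place at 16.
13 hashes to 13; 13,14,15,16 taken -> place at 0.
898 hashes to 14; 14,15,16,0 taken -> place at 1.
903 hashes to 2; slot 2 is free -> place at 2.
Table: [13, 898, 903, 819, _, _, _, _, 416, _, _, 436, _, 370, 47, 931, 81]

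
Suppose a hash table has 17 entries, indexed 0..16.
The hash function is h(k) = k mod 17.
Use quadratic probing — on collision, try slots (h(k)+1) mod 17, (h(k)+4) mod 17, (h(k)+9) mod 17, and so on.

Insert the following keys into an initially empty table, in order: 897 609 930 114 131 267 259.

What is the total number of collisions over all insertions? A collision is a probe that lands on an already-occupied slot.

897: h=13 => slot 13
609: h=14 => slot 14
930: h=12 => slot 12
114: h=12, probe 12,13,16 => slot 16
131: h=12, probe 12,13,16,4 => slot 4
267: h=12, probe 12,13,16,4,11 => slot 11
259: h=4, probe 4,5 => slot 5
Table: [—, —, —, —, 131, 259, —, —, —, —, —, 267, 930, 897, 609, —, 114]

10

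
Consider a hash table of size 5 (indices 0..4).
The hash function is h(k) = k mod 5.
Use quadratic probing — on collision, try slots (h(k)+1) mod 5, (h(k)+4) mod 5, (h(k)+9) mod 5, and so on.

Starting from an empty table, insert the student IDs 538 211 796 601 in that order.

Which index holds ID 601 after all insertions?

0

538 hashes to 3; slot 3 is free -> place at 3.
211 hashes to 1; slot 1 is free -> place at 1.
796 hashes to 1; 1 taken -> place at 2.
601 hashes to 1; 1,2 taken -> place at 0.
Table: [601, 211, 796, 538, —]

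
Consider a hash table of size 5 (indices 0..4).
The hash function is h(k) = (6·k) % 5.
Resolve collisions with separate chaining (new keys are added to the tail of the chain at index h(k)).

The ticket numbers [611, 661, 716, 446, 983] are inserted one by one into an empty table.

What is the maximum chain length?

4

Insert 611: h=1, bucket 1 empty → new chain.
Insert 661: h=1, bucket 1 nonempty → append to chain.
Insert 716: h=1, bucket 1 nonempty → append to chain.
Insert 446: h=1, bucket 1 nonempty → append to chain.
Insert 983: h=3, bucket 3 empty → new chain.
Final buckets:
0: —
1: 611 -> 661 -> 716 -> 446
2: —
3: 983
4: —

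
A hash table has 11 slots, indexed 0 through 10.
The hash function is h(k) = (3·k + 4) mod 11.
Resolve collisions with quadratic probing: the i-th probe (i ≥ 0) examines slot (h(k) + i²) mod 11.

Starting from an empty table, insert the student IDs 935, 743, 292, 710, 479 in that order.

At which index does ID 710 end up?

935 hashes to 4; slot 4 is free -> place at 4.
743 hashes to 0; slot 0 is free -> place at 0.
292 hashes to 0; 0 taken -> place at 1.
710 hashes to 0; 0,1,4 taken -> place at 9.
479 hashes to 0; 0,1,4,9 taken -> place at 5.
Table: [743, 292, ., ., 935, 479, ., ., ., 710, .]

9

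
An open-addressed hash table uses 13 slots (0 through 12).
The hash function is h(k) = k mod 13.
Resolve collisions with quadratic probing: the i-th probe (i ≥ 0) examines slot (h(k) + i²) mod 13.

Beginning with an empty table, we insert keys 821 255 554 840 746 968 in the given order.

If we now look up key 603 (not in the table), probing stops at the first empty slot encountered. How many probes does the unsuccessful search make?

4

Insert 821: h=2, slot 2 empty → index 2.
Insert 255: h=8, slot 8 empty → index 8.
Insert 554: h=8, slot 8 occupied → index 9.
Insert 840: h=8, slots 8,9 occupied → index 12.
Insert 746: h=5, slot 5 empty → index 5.
Insert 968: h=6, slot 6 empty → index 6.
Table: [-, -, 821, -, -, 746, 968, -, 255, 554, -, -, 840]
Lookup 603: h=5, probe 5,6,9,1 → slot 1 empty, not found.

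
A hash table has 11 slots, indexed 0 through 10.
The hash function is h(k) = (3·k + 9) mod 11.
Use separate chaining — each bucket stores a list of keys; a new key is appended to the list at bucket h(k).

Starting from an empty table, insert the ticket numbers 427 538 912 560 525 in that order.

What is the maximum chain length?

Insert 427: h=3, bucket 3 empty → new chain.
Insert 538: h=6, bucket 6 empty → new chain.
Insert 912: h=6, bucket 6 nonempty → append to chain.
Insert 560: h=6, bucket 6 nonempty → append to chain.
Insert 525: h=0, bucket 0 empty → new chain.
Final buckets:
0: 525
1: _
2: _
3: 427
4: _
5: _
6: 538 -> 912 -> 560
7: _
8: _
9: _
10: _

3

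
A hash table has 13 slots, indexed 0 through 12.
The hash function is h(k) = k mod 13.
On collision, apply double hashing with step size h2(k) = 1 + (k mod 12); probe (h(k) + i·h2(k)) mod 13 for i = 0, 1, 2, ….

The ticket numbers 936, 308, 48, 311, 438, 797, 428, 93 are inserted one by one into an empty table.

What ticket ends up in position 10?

48

936 hashes to 0; slot 0 is free → place at 0.
308 hashes to 9; slot 9 is free → place at 9.
48 hashes to 9, h2=1; 9 taken → place at 10.
311 hashes to 12; slot 12 is free → place at 12.
438 hashes to 9, h2=7; 9 taken → place at 3.
797 hashes to 4; slot 4 is free → place at 4.
428 hashes to 12, h2=9; 12 taken → place at 8.
93 hashes to 2; slot 2 is free → place at 2.
Table: [936, ∅, 93, 438, 797, ∅, ∅, ∅, 428, 308, 48, ∅, 311]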